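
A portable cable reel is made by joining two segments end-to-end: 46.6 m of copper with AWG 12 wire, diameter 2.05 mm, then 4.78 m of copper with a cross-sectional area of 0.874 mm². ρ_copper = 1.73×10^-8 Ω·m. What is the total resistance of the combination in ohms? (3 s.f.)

Segment 1: A = π(2.05/2 mm)² = π(1.0250e-03 m)² = 3.301e-06 m²
R₁ = ρL/A = (1.73×10^-8)(46.6)/(3.301e-06) = 0.2442 Ω
Segment 2: A = 0.874 mm² = 8.740e-07 m²
R₂ = (1.73×10^-8)(4.78)/(8.740e-07) = 0.09462 Ω
R = R₁ + R₂ = 0.339 Ω

0.339 Ω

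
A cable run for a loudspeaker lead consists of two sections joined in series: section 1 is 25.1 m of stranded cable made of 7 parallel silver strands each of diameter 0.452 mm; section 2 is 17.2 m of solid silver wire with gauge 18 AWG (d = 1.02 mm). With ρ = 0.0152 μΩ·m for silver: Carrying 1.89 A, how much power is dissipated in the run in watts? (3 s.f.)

ρ = 0.0152 μΩ·m = 1.52×10^-8 Ω·m
Section 1: A_strand = π(2.2600e-04)² = 1.605e-07 m²; R₁ = ρL/(N·A_s) = (1.52×10^-8)(25.1)/(7×1.605e-07) = 0.3397 Ω
Section 2: A = π(1.02/2 mm)² = π(5.1000e-04 m)² = 8.171e-07 m²
R₂ = (1.52×10^-8)(17.2)/(8.171e-07) = 0.3199 Ω
R = R₁ + R₂ = 0.6596 Ω
P = I²R = (1.89)² × 0.6596 = 2.36 W

2.36 W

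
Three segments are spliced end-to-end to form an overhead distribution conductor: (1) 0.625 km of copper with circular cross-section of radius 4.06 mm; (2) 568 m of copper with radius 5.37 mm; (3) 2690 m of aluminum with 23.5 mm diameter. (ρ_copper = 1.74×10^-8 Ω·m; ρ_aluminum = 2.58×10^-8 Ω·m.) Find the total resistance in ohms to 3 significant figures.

0.479 Ω

Seg 1: A = πr² = π(4.0600e-03 m)² = 5.178e-05 m²
R_1 = (1.74×10^-8)(625)/(5.178e-05) = 0.21 Ω
Seg 2: A = πr² = π(5.3700e-03 m)² = 9.059e-05 m²
R_2 = (1.74×10^-8)(568)/(9.059e-05) = 0.1091 Ω
Seg 3: A = π(d/2)² = π(1.1750e-02 m)² = 4.337e-04 m²
R_3 = (2.58×10^-8)(2690)/(4.337e-04) = 0.16 Ω
R_total = R_1 + R_2 + R_3 = 0.479 Ω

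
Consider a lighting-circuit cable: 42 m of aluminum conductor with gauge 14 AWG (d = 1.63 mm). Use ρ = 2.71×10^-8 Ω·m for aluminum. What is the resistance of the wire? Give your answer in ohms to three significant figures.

0.545 Ω

A = π(1.63/2 mm)² = π(8.1500e-04 m)² = 2.087e-06 m²
R = ρL/A = (2.71×10^-8)(42 m)/(2.087e-06 m²) = 0.545 Ω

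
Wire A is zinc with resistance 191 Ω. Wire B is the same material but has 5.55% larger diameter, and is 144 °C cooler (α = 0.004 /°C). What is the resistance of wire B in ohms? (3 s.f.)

72.7 Ω

R ∝ ρL/d² with ρ ∝ (1+αΔT), so R_B/R_A = (1 + 5.55/100)⁻² × (1 − 0.004×144)
= 0.8976 × 0.424 = 0.3806
R_B = 0.3806 × 191 = 72.7 Ω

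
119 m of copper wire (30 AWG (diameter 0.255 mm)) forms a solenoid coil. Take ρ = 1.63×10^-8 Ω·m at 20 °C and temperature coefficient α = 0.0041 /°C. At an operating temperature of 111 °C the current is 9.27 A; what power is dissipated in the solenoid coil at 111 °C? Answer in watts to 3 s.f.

4480 W

A = π(0.255/2 mm)² = π(1.2750e-04 m)² = 5.107e-08 m²
R₍20₎ = ρL/A = (1.63×10^-8)(119)/(5.107e-08) = 37.98 Ω
R₍111₎ = R₍20₎(1 + αΔT) = 37.98 × (1 + 0.0041×91) = 52.15 Ω
P = I²R = (9.27)² × 52.15 = 4480 W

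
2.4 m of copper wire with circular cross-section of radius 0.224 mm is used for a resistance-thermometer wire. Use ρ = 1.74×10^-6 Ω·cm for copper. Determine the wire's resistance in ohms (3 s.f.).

0.265 Ω

ρ = 1.74×10^-6 Ω·cm = 1.74×10^-8 Ω·m
A = πr² = π(2.2400e-04 m)² = 1.576e-07 m²
R = ρL/A = (1.74×10^-8)(2.4 m)/(1.576e-07 m²) = 0.265 Ω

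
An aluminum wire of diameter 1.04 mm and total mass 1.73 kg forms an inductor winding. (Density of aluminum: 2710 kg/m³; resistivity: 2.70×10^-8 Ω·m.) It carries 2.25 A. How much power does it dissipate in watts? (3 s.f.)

A = π(d/2)² = π(5.2000e-04 m)² = 8.4949e-07 m²
L = m/(density·A) = 1.73/(2710×8.4949e-07) = 751.5 m
R = ρL/A = (2.70×10^-8)(751.5)/(8.4949e-07) = 23.89 Ω
P = I²R = (2.25)² × 23.89 = 121 W

121 W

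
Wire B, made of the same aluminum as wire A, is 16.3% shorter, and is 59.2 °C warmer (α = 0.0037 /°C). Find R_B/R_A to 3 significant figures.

R ∝ ρL/d² with ρ ∝ (1+αΔT), so R_B/R_A = (1 − 16.3/100) × (1 + 0.0037×59.2)
= 0.837 × 1.219 = 1.02

1.02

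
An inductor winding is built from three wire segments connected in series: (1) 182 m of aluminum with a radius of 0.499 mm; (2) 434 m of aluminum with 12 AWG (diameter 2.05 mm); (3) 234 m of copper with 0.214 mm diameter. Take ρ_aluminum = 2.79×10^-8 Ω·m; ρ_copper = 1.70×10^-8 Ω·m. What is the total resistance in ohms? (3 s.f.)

Seg 1: A = πr² = π(4.9900e-04 m)² = 7.823e-07 m²
R_1 = (2.79×10^-8)(182)/(7.823e-07) = 6.491 Ω
Seg 2: A = π(2.05/2 mm)² = π(1.0250e-03 m)² = 3.301e-06 m²
R_2 = (2.79×10^-8)(434)/(3.301e-06) = 3.669 Ω
Seg 3: A = π(d/2)² = π(1.0700e-04 m)² = 3.597e-08 m²
R_3 = (1.70×10^-8)(234)/(3.597e-08) = 110.6 Ω
R_total = R_1 + R_2 + R_3 = 121 Ω

121 Ω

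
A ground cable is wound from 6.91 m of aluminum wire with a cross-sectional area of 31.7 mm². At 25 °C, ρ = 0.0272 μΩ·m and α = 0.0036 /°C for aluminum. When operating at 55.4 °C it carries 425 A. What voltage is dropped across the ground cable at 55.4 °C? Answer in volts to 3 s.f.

2.80 V

ρ = 0.0272 μΩ·m = 2.72×10^-8 Ω·m
A = 31.7 mm² = 3.170e-05 m²
R₍25₎ = ρL/A = (2.72×10^-8)(6.91)/(3.170e-05) = 0.005929 Ω
R₍55.4₎ = R₍25₎(1 + αΔT) = 0.005929 × (1 + 0.0036×30.4) = 0.006578 Ω
V = IR = 425 × 0.006578 = 2.80 V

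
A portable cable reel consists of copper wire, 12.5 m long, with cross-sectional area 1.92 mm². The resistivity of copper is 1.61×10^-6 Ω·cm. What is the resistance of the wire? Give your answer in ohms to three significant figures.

0.105 Ω

ρ = 1.61×10^-6 Ω·cm = 1.61×10^-8 Ω·m
A = 1.92 mm² = 1.920e-06 m²
R = ρL/A = (1.61×10^-8)(12.5 m)/(1.920e-06 m²) = 0.105 Ω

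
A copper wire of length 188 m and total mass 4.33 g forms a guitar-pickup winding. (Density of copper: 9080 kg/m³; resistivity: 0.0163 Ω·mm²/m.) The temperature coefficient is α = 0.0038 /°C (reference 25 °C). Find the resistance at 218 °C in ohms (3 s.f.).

ρ = 0.0163 Ω·mm²/m = 1.63×10^-8 Ω·m
A = m/(density·L) = 0.00433/(9080×188) = 2.5366e-09 m²
R = ρL/A = (1.63×10^-8)(188)/(2.5366e-09) = 1208 Ω
R(218 °C) = 1208 × (1 + 0.0038×193) = 2090 Ω

2090 Ω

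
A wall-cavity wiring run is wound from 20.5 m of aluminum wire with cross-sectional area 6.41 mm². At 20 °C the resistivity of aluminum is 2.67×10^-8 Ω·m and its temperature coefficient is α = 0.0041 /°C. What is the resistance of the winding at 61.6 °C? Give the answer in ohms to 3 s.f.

0.100 Ω

A = 6.41 mm² = 6.410e-06 m²
R₍20°C₎ = ρL/A = (2.67×10^-8)(20.5)/(6.410e-06) = 0.08539 Ω
R = R₀(1 + αΔT) = 0.08539(1 + 0.0041×41.6) = 0.100 Ω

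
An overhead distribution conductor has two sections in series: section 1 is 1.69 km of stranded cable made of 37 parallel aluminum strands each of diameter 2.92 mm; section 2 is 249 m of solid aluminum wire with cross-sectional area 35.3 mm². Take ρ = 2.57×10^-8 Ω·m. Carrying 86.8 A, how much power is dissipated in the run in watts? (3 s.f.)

2690 W

Section 1: A_strand = π(1.4600e-03)² = 6.697e-06 m²; R₁ = ρL/(N·A_s) = (2.57×10^-8)(1690)/(37×6.697e-06) = 0.1753 Ω
Section 2: A = 35.3 mm² = 3.530e-05 m²
R₂ = (2.57×10^-8)(249)/(3.530e-05) = 0.1813 Ω
R = R₁ + R₂ = 0.3566 Ω
P = I²R = (86.8)² × 0.3566 = 2690 W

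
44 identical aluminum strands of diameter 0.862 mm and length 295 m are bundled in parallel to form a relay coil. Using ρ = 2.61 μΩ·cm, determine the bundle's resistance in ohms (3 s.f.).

0.300 Ω

ρ = 2.61 μΩ·cm = 2.61×10^-8 Ω·m
A_strand = π(4.3100e-04 m)² = 5.836e-07 m²
R_strand = ρL/A = (2.61×10^-8)(295)/(5.836e-07) = 13.19 Ω
R_total = R_strand/N = 13.19/44 = 0.300 Ω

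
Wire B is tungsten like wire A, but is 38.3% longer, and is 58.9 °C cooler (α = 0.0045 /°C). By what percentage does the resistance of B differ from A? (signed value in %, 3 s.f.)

R ∝ ρL/d² with ρ ∝ (1+αΔT), so R_B/R_A = (1 + 38.3/100) × (1 − 0.0045×58.9)
= 1.383 × 0.7349 = 1.016
(R_B − R_A)/R_A = 1.016 − 1 = 1.64%

1.64%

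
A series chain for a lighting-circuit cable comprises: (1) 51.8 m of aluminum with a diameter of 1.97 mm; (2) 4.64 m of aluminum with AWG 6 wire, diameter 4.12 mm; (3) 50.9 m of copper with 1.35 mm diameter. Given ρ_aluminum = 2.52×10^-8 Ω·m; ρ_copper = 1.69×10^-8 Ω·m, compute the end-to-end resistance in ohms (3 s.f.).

Seg 1: A = π(d/2)² = π(9.8500e-04 m)² = 3.048e-06 m²
R_1 = (2.52×10^-8)(51.8)/(3.048e-06) = 0.4283 Ω
Seg 2: A = π(4.12/2 mm)² = π(2.0600e-03 m)² = 1.333e-05 m²
R_2 = (2.52×10^-8)(4.64)/(1.333e-05) = 0.008771 Ω
Seg 3: A = π(d/2)² = π(6.7500e-04 m)² = 1.431e-06 m²
R_3 = (1.69×10^-8)(50.9)/(1.431e-06) = 0.601 Ω
R_total = R_1 + R_2 + R_3 = 1.04 Ω

1.04 Ω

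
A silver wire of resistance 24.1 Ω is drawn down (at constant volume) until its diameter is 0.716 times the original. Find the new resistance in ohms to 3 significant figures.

Volume constant ⇒ L' = L/r² with r = 0.716. R' = ρL'/A' = ρ(L/r²)/(πr²d₀²/4) = R/r⁴.
R' = 3.805 × 24.1 = 91.7 Ω

91.7 Ω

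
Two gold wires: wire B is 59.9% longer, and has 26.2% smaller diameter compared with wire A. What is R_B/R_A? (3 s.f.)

2.94

R ∝ L/d², so R_B/R_A = (1 + 59.9/100) × (1 − 26.2/100)⁻²
= 1.599 × 1.836 = 2.94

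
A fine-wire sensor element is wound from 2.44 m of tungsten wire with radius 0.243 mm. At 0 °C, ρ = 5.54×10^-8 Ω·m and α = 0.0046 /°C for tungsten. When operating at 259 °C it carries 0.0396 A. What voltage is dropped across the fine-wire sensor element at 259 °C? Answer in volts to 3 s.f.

0.0632 V

A = πr² = π(2.4300e-04 m)² = 1.855e-07 m²
R₍0₎ = ρL/A = (5.54×10^-8)(2.44)/(1.855e-07) = 0.7287 Ω
R₍259₎ = R₍0₎(1 + αΔT) = 0.7287 × (1 + 0.0046×259) = 1.597 Ω
V = IR = 0.0396 × 1.597 = 0.0632 V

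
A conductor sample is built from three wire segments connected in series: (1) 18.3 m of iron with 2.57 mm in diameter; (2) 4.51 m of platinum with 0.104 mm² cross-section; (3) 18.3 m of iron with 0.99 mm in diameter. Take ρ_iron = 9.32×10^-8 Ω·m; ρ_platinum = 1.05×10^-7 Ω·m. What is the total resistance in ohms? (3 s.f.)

7.10 Ω

Seg 1: A = π(d/2)² = π(1.2850e-03 m)² = 5.187e-06 m²
R_1 = (9.32×10^-8)(18.3)/(5.187e-06) = 0.3288 Ω
Seg 2: A = 0.104 mm² = 1.040e-07 m²
R_2 = (1.05×10^-7)(4.51)/(1.040e-07) = 4.553 Ω
Seg 3: A = π(d/2)² = π(4.9500e-04 m)² = 7.698e-07 m²
R_3 = (9.32×10^-8)(18.3)/(7.698e-07) = 2.216 Ω
R_total = R_1 + R_2 + R_3 = 7.10 Ω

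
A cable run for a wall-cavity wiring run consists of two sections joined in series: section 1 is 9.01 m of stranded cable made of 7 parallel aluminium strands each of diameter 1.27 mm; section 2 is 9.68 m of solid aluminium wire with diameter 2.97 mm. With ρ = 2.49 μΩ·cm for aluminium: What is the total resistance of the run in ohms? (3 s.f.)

0.0601 Ω

ρ = 2.49 μΩ·cm = 2.49×10^-8 Ω·m
Section 1: A_strand = π(6.3500e-04)² = 1.267e-06 m²; R₁ = ρL/(N·A_s) = (2.49×10^-8)(9.01)/(7×1.267e-06) = 0.0253 Ω
Section 2: A = π(d/2)² = π(1.4850e-03 m)² = 6.928e-06 m²
R₂ = (2.49×10^-8)(9.68)/(6.928e-06) = 0.03479 Ω
R = R₁ + R₂ = 0.0601 Ω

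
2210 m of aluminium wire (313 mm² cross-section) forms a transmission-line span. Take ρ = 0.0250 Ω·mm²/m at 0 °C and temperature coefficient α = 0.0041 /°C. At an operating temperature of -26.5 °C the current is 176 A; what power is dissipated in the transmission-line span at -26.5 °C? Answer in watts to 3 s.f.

ρ = 0.0250 Ω·mm²/m = 2.50×10^-8 Ω·m
A = 313 mm² = 3.130e-04 m²
R₍0₎ = ρL/A = (2.50×10^-8)(2210)/(3.130e-04) = 0.1765 Ω
R₍-26.5₎ = R₍0₎(1 + αΔT) = 0.1765 × (1 + 0.0041×-26.5) = 0.1573 Ω
P = I²R = (176)² × 0.1573 = 4870 W

4870 W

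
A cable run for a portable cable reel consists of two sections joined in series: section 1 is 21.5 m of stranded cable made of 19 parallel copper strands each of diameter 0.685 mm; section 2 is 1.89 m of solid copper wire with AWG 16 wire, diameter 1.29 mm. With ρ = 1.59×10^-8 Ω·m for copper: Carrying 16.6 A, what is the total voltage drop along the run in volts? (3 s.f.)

Section 1: A_strand = π(3.4250e-04)² = 3.685e-07 m²; R₁ = ρL/(N·A_s) = (1.59×10^-8)(21.5)/(19×3.685e-07) = 0.04882 Ω
Section 2: A = π(1.29/2 mm)² = π(6.4500e-04 m)² = 1.307e-06 m²
R₂ = (1.59×10^-8)(1.89)/(1.307e-06) = 0.02299 Ω
R = R₁ + R₂ = 0.07181 Ω
V = IR = 16.6 × 0.07181 = 1.19 V

1.19 V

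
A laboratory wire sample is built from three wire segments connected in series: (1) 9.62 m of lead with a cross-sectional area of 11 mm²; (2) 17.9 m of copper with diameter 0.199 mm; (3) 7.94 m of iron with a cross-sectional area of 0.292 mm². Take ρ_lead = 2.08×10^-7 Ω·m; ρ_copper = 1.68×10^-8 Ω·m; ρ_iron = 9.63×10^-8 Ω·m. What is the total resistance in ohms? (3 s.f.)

12.5 Ω

Seg 1: A = 11 mm² = 1.100e-05 m²
R_1 = (2.08×10^-7)(9.62)/(1.100e-05) = 0.1819 Ω
Seg 2: A = π(d/2)² = π(9.9500e-05 m)² = 3.110e-08 m²
R_2 = (1.68×10^-8)(17.9)/(3.110e-08) = 9.669 Ω
Seg 3: A = 0.292 mm² = 2.920e-07 m²
R_3 = (9.63×10^-8)(7.94)/(2.920e-07) = 2.619 Ω
R_total = R_1 + R_2 + R_3 = 12.5 Ω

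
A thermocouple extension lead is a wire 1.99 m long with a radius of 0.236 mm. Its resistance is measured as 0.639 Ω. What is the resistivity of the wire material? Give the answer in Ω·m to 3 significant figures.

A = πr² = π(2.3600e-04 m)² = 1.750e-07 m²
ρ = RA/L = (0.639)(1.750e-07)/(1.99) = 5.62×10^-8 Ω·m

5.62×10^-8 Ω·m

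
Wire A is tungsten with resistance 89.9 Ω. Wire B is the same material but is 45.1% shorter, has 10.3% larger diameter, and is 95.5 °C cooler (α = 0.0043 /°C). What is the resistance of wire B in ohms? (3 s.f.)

23.9 Ω

R ∝ ρL/d² with ρ ∝ (1+αΔT), so R_B/R_A = (1 − 45.1/100) × (1 + 10.3/100)⁻² × (1 − 0.0043×95.5)
= 0.549 × 0.822 × 0.5894 = 0.266
R_B = 0.266 × 89.9 = 23.9 Ω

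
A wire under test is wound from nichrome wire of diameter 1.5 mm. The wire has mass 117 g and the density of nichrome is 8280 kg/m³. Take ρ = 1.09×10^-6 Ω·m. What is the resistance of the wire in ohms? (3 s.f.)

A = π(d/2)² = π(7.5000e-04 m)² = 1.7671e-06 m²
L = m/(density·A) = 0.117/(8280×1.7671e-06) = 7.996 m
R = ρL/A = (1.09×10^-6)(7.996)/(1.7671e-06) = 4.93 Ω

4.93 Ω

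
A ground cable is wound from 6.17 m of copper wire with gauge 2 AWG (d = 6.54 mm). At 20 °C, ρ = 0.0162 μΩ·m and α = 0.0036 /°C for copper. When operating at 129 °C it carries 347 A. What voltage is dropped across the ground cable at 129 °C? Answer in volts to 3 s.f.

1.44 V

ρ = 0.0162 μΩ·m = 1.62×10^-8 Ω·m
A = π(6.54/2 mm)² = π(3.2700e-03 m)² = 3.359e-05 m²
R₍20₎ = ρL/A = (1.62×10^-8)(6.17)/(3.359e-05) = 0.002975 Ω
R₍129₎ = R₍20₎(1 + αΔT) = 0.002975 × (1 + 0.0036×109) = 0.004143 Ω
V = IR = 347 × 0.004143 = 1.44 V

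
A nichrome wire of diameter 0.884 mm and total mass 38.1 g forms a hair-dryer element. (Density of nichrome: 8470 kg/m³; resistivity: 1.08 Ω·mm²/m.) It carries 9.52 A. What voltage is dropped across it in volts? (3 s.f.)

123 V

ρ = 1.08 Ω·mm²/m = 1.08×10^-6 Ω·m
A = π(d/2)² = π(4.4200e-04 m)² = 6.1375e-07 m²
L = m/(density·A) = 0.0381/(8470×6.1375e-07) = 7.329 m
R = ρL/A = (1.08×10^-6)(7.329)/(6.1375e-07) = 12.9 Ω
V = IR = 9.52 × 12.9 = 123 V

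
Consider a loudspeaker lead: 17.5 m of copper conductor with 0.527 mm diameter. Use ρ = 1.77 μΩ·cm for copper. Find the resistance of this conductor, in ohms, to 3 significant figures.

1.42 Ω

ρ = 1.77 μΩ·cm = 1.77×10^-8 Ω·m
A = π(d/2)² = π(2.6350e-04 m)² = 2.181e-07 m²
R = ρL/A = (1.77×10^-8)(17.5 m)/(2.181e-07 m²) = 1.42 Ω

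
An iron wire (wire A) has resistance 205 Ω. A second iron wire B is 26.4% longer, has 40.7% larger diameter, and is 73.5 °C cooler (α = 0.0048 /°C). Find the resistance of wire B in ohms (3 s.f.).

R ∝ ρL/d² with ρ ∝ (1+αΔT), so R_B/R_A = (1 + 26.4/100) × (1 + 40.7/100)⁻² × (1 − 0.0048×73.5)
= 1.264 × 0.5051 × 0.6472 = 0.4132
R_B = 0.4132 × 205 = 84.7 Ω

84.7 Ω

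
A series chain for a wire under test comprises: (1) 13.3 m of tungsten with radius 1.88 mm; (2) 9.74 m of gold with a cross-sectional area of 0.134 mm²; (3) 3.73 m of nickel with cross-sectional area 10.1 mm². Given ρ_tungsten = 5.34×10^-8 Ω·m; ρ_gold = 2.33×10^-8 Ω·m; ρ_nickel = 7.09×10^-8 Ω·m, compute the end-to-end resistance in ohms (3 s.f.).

1.78 Ω

Seg 1: A = πr² = π(1.8800e-03 m)² = 1.110e-05 m²
R_1 = (5.34×10^-8)(13.3)/(1.110e-05) = 0.06396 Ω
Seg 2: A = 0.134 mm² = 1.340e-07 m²
R_2 = (2.33×10^-8)(9.74)/(1.340e-07) = 1.694 Ω
Seg 3: A = 10.1 mm² = 1.010e-05 m²
R_3 = (7.09×10^-8)(3.73)/(1.010e-05) = 0.02618 Ω
R_total = R_1 + R_2 + R_3 = 1.78 Ω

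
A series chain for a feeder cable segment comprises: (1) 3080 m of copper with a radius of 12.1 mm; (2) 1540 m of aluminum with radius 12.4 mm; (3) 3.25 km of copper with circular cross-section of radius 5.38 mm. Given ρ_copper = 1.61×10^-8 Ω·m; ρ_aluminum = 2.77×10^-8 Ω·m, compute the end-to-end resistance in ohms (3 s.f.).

Seg 1: A = πr² = π(1.2100e-02 m)² = 4.600e-04 m²
R_1 = (1.61×10^-8)(3080)/(4.600e-04) = 0.1078 Ω
Seg 2: A = πr² = π(1.2400e-02 m)² = 4.831e-04 m²
R_2 = (2.77×10^-8)(1540)/(4.831e-04) = 0.08831 Ω
Seg 3: A = πr² = π(5.3800e-03 m)² = 9.093e-05 m²
R_3 = (1.61×10^-8)(3250)/(9.093e-05) = 0.5754 Ω
R_total = R_1 + R_2 + R_3 = 0.772 Ω

0.772 Ω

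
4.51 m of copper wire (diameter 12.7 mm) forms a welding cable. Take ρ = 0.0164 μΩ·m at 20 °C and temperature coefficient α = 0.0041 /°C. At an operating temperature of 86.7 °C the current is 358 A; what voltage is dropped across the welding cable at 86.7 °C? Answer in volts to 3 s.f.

0.266 V

ρ = 0.0164 μΩ·m = 1.64×10^-8 Ω·m
A = π(d/2)² = π(6.3500e-03 m)² = 1.267e-04 m²
R₍20₎ = ρL/A = (1.64×10^-8)(4.51)/(1.267e-04) = 5.839×10^-4 Ω
R₍86.7₎ = R₍20₎(1 + αΔT) = 5.839×10^-4 × (1 + 0.0041×66.7) = 7.436×10^-4 Ω
V = IR = 358 × 7.436×10^-4 = 0.266 V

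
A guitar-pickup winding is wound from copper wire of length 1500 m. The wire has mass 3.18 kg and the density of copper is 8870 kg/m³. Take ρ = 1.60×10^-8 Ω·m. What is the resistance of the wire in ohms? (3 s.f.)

A = m/(density·L) = 3.18/(8870×1500) = 2.3901e-07 m²
R = ρL/A = (1.60×10^-8)(1500)/(2.3901e-07) = 100 Ω

100 Ω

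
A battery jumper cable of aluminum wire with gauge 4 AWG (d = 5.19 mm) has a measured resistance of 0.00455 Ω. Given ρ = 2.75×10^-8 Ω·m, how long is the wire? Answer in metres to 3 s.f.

3.50 m

A = π(5.19/2 mm)² = π(2.5950e-03 m)² = 2.116e-05 m²
L = RA/ρ = (0.00455)(2.116e-05)/(2.75×10^-8) = 3.50 m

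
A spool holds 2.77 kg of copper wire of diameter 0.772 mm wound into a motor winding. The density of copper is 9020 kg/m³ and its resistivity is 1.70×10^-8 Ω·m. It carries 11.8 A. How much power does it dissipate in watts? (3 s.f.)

3320 W

A = π(d/2)² = π(3.8600e-04 m)² = 4.6808e-07 m²
L = m/(density·A) = 2.77/(9020×4.6808e-07) = 656.1 m
R = ρL/A = (1.70×10^-8)(656.1)/(4.6808e-07) = 23.83 Ω
P = I²R = (11.8)² × 23.83 = 3320 W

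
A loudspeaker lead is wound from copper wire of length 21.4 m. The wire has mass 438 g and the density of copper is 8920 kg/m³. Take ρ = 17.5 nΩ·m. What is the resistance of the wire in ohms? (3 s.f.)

0.163 Ω

ρ = 17.5 nΩ·m = 1.75×10^-8 Ω·m
A = m/(density·L) = 0.438/(8920×21.4) = 2.2945e-06 m²
R = ρL/A = (1.75×10^-8)(21.4)/(2.2945e-06) = 0.163 Ω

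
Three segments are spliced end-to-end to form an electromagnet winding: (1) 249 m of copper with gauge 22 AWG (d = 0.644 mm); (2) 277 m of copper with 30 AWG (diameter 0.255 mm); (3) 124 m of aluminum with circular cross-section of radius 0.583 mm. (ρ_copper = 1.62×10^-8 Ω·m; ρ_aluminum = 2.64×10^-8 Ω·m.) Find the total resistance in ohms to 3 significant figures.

103 Ω

Seg 1: A = π(0.644/2 mm)² = π(3.2200e-04 m)² = 3.257e-07 m²
R_1 = (1.62×10^-8)(249)/(3.257e-07) = 12.38 Ω
Seg 2: A = π(0.255/2 mm)² = π(1.2750e-04 m)² = 5.107e-08 m²
R_2 = (1.62×10^-8)(277)/(5.107e-08) = 87.87 Ω
Seg 3: A = πr² = π(5.8300e-04 m)² = 1.068e-06 m²
R_3 = (2.64×10^-8)(124)/(1.068e-06) = 3.066 Ω
R_total = R_1 + R_2 + R_3 = 103 Ω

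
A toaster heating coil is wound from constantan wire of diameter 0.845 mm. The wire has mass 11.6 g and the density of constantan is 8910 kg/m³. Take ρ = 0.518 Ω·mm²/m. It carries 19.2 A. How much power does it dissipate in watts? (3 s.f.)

ρ = 0.518 Ω·mm²/m = 5.18×10^-7 Ω·m
A = π(d/2)² = π(4.2250e-04 m)² = 5.6079e-07 m²
L = m/(density·A) = 0.0116/(8910×5.6079e-07) = 2.322 m
R = ρL/A = (5.18×10^-7)(2.322)/(5.6079e-07) = 2.144 Ω
P = I²R = (19.2)² × 2.144 = 791 W

791 W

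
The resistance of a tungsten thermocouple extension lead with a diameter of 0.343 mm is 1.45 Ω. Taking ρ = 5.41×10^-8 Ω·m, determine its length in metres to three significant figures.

A = π(d/2)² = π(1.7150e-04 m)² = 9.240e-08 m²
L = RA/ρ = (1.45)(9.240e-08)/(5.41×10^-8) = 2.48 m

2.48 m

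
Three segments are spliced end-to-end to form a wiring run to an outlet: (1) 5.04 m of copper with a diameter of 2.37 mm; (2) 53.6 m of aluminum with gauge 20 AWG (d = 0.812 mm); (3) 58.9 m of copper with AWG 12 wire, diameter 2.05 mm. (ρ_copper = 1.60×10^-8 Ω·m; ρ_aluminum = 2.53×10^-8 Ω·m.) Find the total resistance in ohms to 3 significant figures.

2.92 Ω

Seg 1: A = π(d/2)² = π(1.1850e-03 m)² = 4.412e-06 m²
R_1 = (1.60×10^-8)(5.04)/(4.412e-06) = 0.01828 Ω
Seg 2: A = π(0.812/2 mm)² = π(4.0600e-04 m)² = 5.178e-07 m²
R_2 = (2.53×10^-8)(53.6)/(5.178e-07) = 2.619 Ω
Seg 3: A = π(2.05/2 mm)² = π(1.0250e-03 m)² = 3.301e-06 m²
R_3 = (1.60×10^-8)(58.9)/(3.301e-06) = 0.2855 Ω
R_total = R_1 + R_2 + R_3 = 2.92 Ω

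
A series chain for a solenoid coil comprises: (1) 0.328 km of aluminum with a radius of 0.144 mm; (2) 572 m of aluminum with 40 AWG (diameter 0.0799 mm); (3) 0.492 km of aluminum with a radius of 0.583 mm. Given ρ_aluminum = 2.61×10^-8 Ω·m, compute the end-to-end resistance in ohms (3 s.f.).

Seg 1: A = πr² = π(1.4400e-04 m)² = 6.514e-08 m²
R_1 = (2.61×10^-8)(328)/(6.514e-08) = 131.4 Ω
Seg 2: A = π(0.0799/2 mm)² = π(3.9950e-05 m)² = 5.014e-09 m²
R_2 = (2.61×10^-8)(572)/(5.014e-09) = 2978 Ω
Seg 3: A = πr² = π(5.8300e-04 m)² = 1.068e-06 m²
R_3 = (2.61×10^-8)(492)/(1.068e-06) = 12.03 Ω
R_total = R_1 + R_2 + R_3 = 3120 Ω

3120 Ω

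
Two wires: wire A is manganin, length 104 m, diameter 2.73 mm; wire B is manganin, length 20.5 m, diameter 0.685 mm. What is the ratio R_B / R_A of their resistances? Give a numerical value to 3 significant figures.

3.13

R ∝ ρL/d², so R_B/R_A = (L_B/L_A) × (d_A/d_B)²
= (20.5/104) × (2.73/0.685)² = 3.13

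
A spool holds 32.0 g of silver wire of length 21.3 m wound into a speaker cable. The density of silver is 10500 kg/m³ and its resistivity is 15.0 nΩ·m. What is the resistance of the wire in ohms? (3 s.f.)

2.23 Ω

ρ = 15.0 nΩ·m = 1.50×10^-8 Ω·m
A = m/(density·L) = 0.032/(10500×21.3) = 1.4308e-07 m²
R = ρL/A = (1.50×10^-8)(21.3)/(1.4308e-07) = 2.23 Ω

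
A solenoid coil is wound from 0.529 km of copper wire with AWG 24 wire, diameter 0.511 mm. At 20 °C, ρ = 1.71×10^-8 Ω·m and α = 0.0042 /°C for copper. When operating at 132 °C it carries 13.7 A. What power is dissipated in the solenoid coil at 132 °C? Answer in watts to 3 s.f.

A = π(0.511/2 mm)² = π(2.5550e-04 m)² = 2.051e-07 m²
R₍20₎ = ρL/A = (1.71×10^-8)(529)/(2.051e-07) = 44.11 Ω
R₍132₎ = R₍20₎(1 + αΔT) = 44.11 × (1 + 0.0042×112) = 64.86 Ω
P = I²R = (13.7)² × 64.86 = 12200 W

12200 W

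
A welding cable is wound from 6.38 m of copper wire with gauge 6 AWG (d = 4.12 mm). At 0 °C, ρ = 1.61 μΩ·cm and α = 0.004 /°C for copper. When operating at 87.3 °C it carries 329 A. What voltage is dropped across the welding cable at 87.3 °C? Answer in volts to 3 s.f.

3.42 V

ρ = 1.61 μΩ·cm = 1.61×10^-8 Ω·m
A = π(4.12/2 mm)² = π(2.0600e-03 m)² = 1.333e-05 m²
R₍0₎ = ρL/A = (1.61×10^-8)(6.38)/(1.333e-05) = 0.007705 Ω
R₍87.3₎ = R₍0₎(1 + αΔT) = 0.007705 × (1 + 0.004×87.3) = 0.0104 Ω
V = IR = 329 × 0.0104 = 3.42 V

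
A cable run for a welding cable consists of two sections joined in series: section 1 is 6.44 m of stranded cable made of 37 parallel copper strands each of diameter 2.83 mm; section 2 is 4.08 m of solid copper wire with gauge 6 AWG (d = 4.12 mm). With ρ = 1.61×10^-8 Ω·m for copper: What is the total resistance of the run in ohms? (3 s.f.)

Section 1: A_strand = π(1.4150e-03)² = 6.290e-06 m²; R₁ = ρL/(N·A_s) = (1.61×10^-8)(6.44)/(37×6.290e-06) = 4.455×10^-4 Ω
Section 2: A = π(4.12/2 mm)² = π(2.0600e-03 m)² = 1.333e-05 m²
R₂ = (1.61×10^-8)(4.08)/(1.333e-05) = 0.004927 Ω
R = R₁ + R₂ = 0.00537 Ω

0.00537 Ω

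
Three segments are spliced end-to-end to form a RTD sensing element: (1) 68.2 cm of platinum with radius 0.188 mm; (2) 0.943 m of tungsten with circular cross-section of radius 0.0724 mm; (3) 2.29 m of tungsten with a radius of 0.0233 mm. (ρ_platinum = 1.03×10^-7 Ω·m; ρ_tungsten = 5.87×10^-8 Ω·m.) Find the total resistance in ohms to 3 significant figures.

Seg 1: A = πr² = π(1.8800e-04 m)² = 1.110e-07 m²
R_1 = (1.03×10^-7)(0.682)/(1.110e-07) = 0.6326 Ω
Seg 2: A = πr² = π(7.2400e-05 m)² = 1.647e-08 m²
R_2 = (5.87×10^-8)(0.943)/(1.647e-08) = 3.361 Ω
Seg 3: A = πr² = π(2.3300e-05 m)² = 1.706e-09 m²
R_3 = (5.87×10^-8)(2.29)/(1.706e-09) = 78.82 Ω
R_total = R_1 + R_2 + R_3 = 82.8 Ω

82.8 Ω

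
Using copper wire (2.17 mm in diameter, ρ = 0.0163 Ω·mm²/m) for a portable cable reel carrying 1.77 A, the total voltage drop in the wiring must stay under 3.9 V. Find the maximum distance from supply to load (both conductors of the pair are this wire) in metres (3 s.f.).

ρ = 0.0163 Ω·mm²/m = 1.63×10^-8 Ω·m
A = π(d/2)² = π(1.0850e-03 m)² = 3.698e-06 m²
L_max = V_max·A/(2·ρI) = (3.9)(3.698e-06)/(2×1.63×10^-8×1.77) = 250 m

250 m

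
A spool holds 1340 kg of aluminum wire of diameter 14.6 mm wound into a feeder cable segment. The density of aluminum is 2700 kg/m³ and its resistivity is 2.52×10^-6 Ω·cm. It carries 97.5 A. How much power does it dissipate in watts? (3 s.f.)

ρ = 2.52×10^-6 Ω·cm = 2.52×10^-8 Ω·m
A = π(d/2)² = π(7.3000e-03 m)² = 1.6742e-04 m²
L = m/(density·A) = 1340/(2700×1.6742e-04) = 2964 m
R = ρL/A = (2.52×10^-8)(2964)/(1.6742e-04) = 0.4462 Ω
P = I²R = (97.5)² × 0.4462 = 4240 W

4240 W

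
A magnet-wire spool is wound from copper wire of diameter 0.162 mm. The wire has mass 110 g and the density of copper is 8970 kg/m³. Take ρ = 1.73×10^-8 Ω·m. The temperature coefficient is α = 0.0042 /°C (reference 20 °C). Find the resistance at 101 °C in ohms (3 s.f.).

A = π(d/2)² = π(8.1000e-05 m)² = 2.0612e-08 m²
L = m/(density·A) = 0.11/(8970×2.0612e-08) = 594.9 m
R = ρL/A = (1.73×10^-8)(594.9)/(2.0612e-08) = 499.4 Ω
R(101 °C) = 499.4 × (1 + 0.0042×81) = 669 Ω

669 Ω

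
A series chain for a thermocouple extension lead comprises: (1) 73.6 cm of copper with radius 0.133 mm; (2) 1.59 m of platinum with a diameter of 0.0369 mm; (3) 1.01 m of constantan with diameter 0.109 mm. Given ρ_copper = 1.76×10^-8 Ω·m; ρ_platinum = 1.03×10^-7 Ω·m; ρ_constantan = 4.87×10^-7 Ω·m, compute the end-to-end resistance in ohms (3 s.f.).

Seg 1: A = πr² = π(1.3300e-04 m)² = 5.557e-08 m²
R_1 = (1.76×10^-8)(0.736)/(5.557e-08) = 0.2331 Ω
Seg 2: A = π(d/2)² = π(1.8450e-05 m)² = 1.069e-09 m²
R_2 = (1.03×10^-7)(1.59)/(1.069e-09) = 153.1 Ω
Seg 3: A = π(d/2)² = π(5.4500e-05 m)² = 9.331e-09 m²
R_3 = (4.87×10^-7)(1.01)/(9.331e-09) = 52.71 Ω
R_total = R_1 + R_2 + R_3 = 206 Ω

206 Ω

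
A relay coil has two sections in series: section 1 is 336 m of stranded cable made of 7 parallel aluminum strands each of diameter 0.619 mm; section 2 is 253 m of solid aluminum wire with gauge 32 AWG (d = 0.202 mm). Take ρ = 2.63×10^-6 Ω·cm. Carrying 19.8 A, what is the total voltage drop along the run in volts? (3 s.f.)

ρ = 2.63×10^-6 Ω·cm = 2.63×10^-8 Ω·m
Section 1: A_strand = π(3.0950e-04)² = 3.009e-07 m²; R₁ = ρL/(N·A_s) = (2.63×10^-8)(336)/(7×3.009e-07) = 4.195 Ω
Section 2: A = π(0.202/2 mm)² = π(1.0100e-04 m)² = 3.205e-08 m²
R₂ = (2.63×10^-8)(253)/(3.205e-08) = 207.6 Ω
R = R₁ + R₂ = 211.8 Ω
V = IR = 19.8 × 211.8 = 4190 V

4190 V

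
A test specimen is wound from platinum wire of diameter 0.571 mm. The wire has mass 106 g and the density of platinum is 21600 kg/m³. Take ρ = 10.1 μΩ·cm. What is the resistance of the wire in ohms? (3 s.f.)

7.56 Ω

ρ = 10.1 μΩ·cm = 1.01×10^-7 Ω·m
A = π(d/2)² = π(2.8550e-04 m)² = 2.5607e-07 m²
L = m/(density·A) = 0.106/(21600×2.5607e-07) = 19.16 m
R = ρL/A = (1.01×10^-7)(19.16)/(2.5607e-07) = 7.56 Ω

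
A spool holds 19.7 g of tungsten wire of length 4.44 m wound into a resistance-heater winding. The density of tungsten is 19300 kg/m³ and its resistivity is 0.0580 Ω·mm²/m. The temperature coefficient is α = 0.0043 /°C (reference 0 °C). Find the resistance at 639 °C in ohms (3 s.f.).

ρ = 0.0580 Ω·mm²/m = 5.80×10^-8 Ω·m
A = m/(density·L) = 0.0197/(19300×4.44) = 2.2989e-07 m²
R = ρL/A = (5.80×10^-8)(4.44)/(2.2989e-07) = 1.12 Ω
R(639 °C) = 1.12 × (1 + 0.0043×639) = 4.20 Ω

4.20 Ω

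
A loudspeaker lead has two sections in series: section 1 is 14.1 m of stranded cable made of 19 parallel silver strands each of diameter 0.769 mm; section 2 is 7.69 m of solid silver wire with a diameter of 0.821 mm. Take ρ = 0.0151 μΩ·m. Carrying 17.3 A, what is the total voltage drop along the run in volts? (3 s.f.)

4.21 V

ρ = 0.0151 μΩ·m = 1.51×10^-8 Ω·m
Section 1: A_strand = π(3.8450e-04)² = 4.645e-07 m²; R₁ = ρL/(N·A_s) = (1.51×10^-8)(14.1)/(19×4.645e-07) = 0.02413 Ω
Section 2: A = π(d/2)² = π(4.1050e-04 m)² = 5.294e-07 m²
R₂ = (1.51×10^-8)(7.69)/(5.294e-07) = 0.2193 Ω
R = R₁ + R₂ = 0.2435 Ω
V = IR = 17.3 × 0.2435 = 4.21 V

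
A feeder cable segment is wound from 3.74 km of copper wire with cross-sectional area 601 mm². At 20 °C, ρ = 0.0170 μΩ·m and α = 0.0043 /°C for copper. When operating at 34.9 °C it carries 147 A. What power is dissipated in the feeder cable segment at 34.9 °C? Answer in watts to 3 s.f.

2430 W

ρ = 0.0170 μΩ·m = 1.70×10^-8 Ω·m
A = 601 mm² = 6.010e-04 m²
R₍20₎ = ρL/A = (1.70×10^-8)(3740)/(6.010e-04) = 0.1058 Ω
R₍34.9₎ = R₍20₎(1 + αΔT) = 0.1058 × (1 + 0.0043×14.9) = 0.1126 Ω
P = I²R = (147)² × 0.1126 = 2430 W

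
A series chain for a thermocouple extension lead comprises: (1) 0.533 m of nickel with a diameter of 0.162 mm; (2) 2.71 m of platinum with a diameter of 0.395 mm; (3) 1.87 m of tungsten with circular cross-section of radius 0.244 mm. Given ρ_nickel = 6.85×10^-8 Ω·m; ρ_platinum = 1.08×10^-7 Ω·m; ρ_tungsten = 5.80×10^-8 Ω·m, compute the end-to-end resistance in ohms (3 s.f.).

4.74 Ω

Seg 1: A = π(d/2)² = π(8.1000e-05 m)² = 2.061e-08 m²
R_1 = (6.85×10^-8)(0.533)/(2.061e-08) = 1.771 Ω
Seg 2: A = π(d/2)² = π(1.9750e-04 m)² = 1.225e-07 m²
R_2 = (1.08×10^-7)(2.71)/(1.225e-07) = 2.388 Ω
Seg 3: A = πr² = π(2.4400e-04 m)² = 1.870e-07 m²
R_3 = (5.80×10^-8)(1.87)/(1.870e-07) = 0.5799 Ω
R_total = R_1 + R_2 + R_3 = 4.74 Ω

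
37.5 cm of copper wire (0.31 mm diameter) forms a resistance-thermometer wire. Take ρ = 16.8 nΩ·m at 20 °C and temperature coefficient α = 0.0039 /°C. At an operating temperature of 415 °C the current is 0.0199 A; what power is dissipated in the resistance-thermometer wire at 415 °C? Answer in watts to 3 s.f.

8.40×10^-5 W

ρ = 16.8 nΩ·m = 1.68×10^-8 Ω·m
A = π(d/2)² = π(1.5500e-04 m)² = 7.548e-08 m²
R₍20₎ = ρL/A = (1.68×10^-8)(0.375)/(7.548e-08) = 0.08347 Ω
R₍415₎ = R₍20₎(1 + αΔT) = 0.08347 × (1 + 0.0039×395) = 0.2121 Ω
P = I²R = (0.0199)² × 0.2121 = 8.40×10^-5 W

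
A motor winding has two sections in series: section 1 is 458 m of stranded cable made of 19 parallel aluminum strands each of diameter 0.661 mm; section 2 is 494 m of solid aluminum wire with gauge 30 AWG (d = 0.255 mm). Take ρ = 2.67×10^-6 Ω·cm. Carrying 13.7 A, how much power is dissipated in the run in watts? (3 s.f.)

ρ = 2.67×10^-6 Ω·cm = 2.67×10^-8 Ω·m
Section 1: A_strand = π(3.3050e-04)² = 3.432e-07 m²; R₁ = ρL/(N·A_s) = (2.67×10^-8)(458)/(19×3.432e-07) = 1.876 Ω
Section 2: A = π(0.255/2 mm)² = π(1.2750e-04 m)² = 5.107e-08 m²
R₂ = (2.67×10^-8)(494)/(5.107e-08) = 258.3 Ω
R = R₁ + R₂ = 260.1 Ω
P = I²R = (13.7)² × 260.1 = 48800 W

48800 W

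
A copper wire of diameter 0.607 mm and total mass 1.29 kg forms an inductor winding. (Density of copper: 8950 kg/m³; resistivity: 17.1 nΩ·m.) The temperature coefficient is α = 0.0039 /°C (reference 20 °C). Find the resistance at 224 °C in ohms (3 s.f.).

52.8 Ω

ρ = 17.1 nΩ·m = 1.71×10^-8 Ω·m
A = π(d/2)² = π(3.0350e-04 m)² = 2.8938e-07 m²
L = m/(density·A) = 1.29/(8950×2.8938e-07) = 498.1 m
R = ρL/A = (1.71×10^-8)(498.1)/(2.8938e-07) = 29.43 Ω
R(224 °C) = 29.43 × (1 + 0.0039×204) = 52.8 Ω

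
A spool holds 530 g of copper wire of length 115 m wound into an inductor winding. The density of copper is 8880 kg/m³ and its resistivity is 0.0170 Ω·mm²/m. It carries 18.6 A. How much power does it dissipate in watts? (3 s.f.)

1300 W

ρ = 0.0170 Ω·mm²/m = 1.70×10^-8 Ω·m
A = m/(density·L) = 0.53/(8880×115) = 5.1900e-07 m²
R = ρL/A = (1.70×10^-8)(115)/(5.1900e-07) = 3.767 Ω
P = I²R = (18.6)² × 3.767 = 1300 W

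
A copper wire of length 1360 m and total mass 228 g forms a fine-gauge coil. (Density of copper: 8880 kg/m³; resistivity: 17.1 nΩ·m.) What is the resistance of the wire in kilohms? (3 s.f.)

1.23 kΩ

ρ = 17.1 nΩ·m = 1.71×10^-8 Ω·m
A = m/(density·L) = 0.228/(8880×1360) = 1.8879e-08 m²
R = ρL/A = (1.71×10^-8)(1360)/(1.8879e-08) = 1.23 kΩ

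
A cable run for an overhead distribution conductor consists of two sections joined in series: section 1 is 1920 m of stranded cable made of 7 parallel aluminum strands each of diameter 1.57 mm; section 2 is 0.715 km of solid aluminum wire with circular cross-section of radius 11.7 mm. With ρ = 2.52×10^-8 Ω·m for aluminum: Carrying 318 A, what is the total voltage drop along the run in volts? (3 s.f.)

Section 1: A_strand = π(7.8500e-04)² = 1.936e-06 m²; R₁ = ρL/(N·A_s) = (2.52×10^-8)(1920)/(7×1.936e-06) = 3.57 Ω
Section 2: A = πr² = π(1.1700e-02 m)² = 4.301e-04 m²
R₂ = (2.52×10^-8)(715)/(4.301e-04) = 0.0419 Ω
R = R₁ + R₂ = 3.612 Ω
V = IR = 318 × 3.612 = 1150 V

1150 V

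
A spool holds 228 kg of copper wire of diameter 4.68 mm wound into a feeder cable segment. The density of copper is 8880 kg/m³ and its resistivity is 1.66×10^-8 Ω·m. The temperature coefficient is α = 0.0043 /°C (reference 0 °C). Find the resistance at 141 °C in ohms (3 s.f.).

A = π(d/2)² = π(2.3400e-03 m)² = 1.7202e-05 m²
L = m/(density·A) = 228/(8880×1.7202e-05) = 1493 m
R = ρL/A = (1.66×10^-8)(1493)/(1.7202e-05) = 1.44 Ω
R(141 °C) = 1.44 × (1 + 0.0043×141) = 2.31 Ω

2.31 Ω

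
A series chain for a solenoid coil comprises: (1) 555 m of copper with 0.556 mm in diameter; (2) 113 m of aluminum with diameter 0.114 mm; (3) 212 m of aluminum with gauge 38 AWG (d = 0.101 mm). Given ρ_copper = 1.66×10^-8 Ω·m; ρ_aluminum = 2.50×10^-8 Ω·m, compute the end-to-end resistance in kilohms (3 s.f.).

0.976 kΩ

Seg 1: A = π(d/2)² = π(2.7800e-04 m)² = 2.428e-07 m²
R_1 = (1.66×10^-8)(555)/(2.428e-07) = 37.95 Ω
Seg 2: A = π(d/2)² = π(5.7000e-05 m)² = 1.021e-08 m²
R_2 = (2.50×10^-8)(113)/(1.021e-08) = 276.8 Ω
Seg 3: A = π(0.101/2 mm)² = π(5.0500e-05 m)² = 8.012e-09 m²
R_3 = (2.50×10^-8)(212)/(8.012e-09) = 661.5 Ω
R_total = R_1 + R_2 + R_3 = 0.976 kΩ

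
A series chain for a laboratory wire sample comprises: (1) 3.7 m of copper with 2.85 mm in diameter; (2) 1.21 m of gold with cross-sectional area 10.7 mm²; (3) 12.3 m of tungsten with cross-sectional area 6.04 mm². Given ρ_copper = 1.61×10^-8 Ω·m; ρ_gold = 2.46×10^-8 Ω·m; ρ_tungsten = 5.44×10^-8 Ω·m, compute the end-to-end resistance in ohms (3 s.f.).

0.123 Ω

Seg 1: A = π(d/2)² = π(1.4250e-03 m)² = 6.379e-06 m²
R_1 = (1.61×10^-8)(3.7)/(6.379e-06) = 0.009338 Ω
Seg 2: A = 10.7 mm² = 1.070e-05 m²
R_2 = (2.46×10^-8)(1.21)/(1.070e-05) = 0.002782 Ω
Seg 3: A = 6.04 mm² = 6.040e-06 m²
R_3 = (5.44×10^-8)(12.3)/(6.040e-06) = 0.1108 Ω
R_total = R_1 + R_2 + R_3 = 0.123 Ω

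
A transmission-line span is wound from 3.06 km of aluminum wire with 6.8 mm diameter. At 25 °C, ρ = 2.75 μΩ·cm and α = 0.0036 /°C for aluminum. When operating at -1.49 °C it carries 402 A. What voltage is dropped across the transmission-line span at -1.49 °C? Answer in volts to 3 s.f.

843 V

ρ = 2.75 μΩ·cm = 2.75×10^-8 Ω·m
A = π(d/2)² = π(3.4000e-03 m)² = 3.632e-05 m²
R₍25₎ = ρL/A = (2.75×10^-8)(3060)/(3.632e-05) = 2.317 Ω
R₍-1.49₎ = R₍25₎(1 + αΔT) = 2.317 × (1 + 0.0036×-26.5) = 2.096 Ω
V = IR = 402 × 2.096 = 843 V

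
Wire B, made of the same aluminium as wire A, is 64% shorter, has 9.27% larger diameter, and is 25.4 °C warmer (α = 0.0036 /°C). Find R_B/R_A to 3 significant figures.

R ∝ ρL/d² with ρ ∝ (1+αΔT), so R_B/R_A = (1 − 64/100) × (1 + 9.27/100)⁻² × (1 + 0.0036×25.4)
= 0.36 × 0.8375 × 1.091 = 0.329

0.329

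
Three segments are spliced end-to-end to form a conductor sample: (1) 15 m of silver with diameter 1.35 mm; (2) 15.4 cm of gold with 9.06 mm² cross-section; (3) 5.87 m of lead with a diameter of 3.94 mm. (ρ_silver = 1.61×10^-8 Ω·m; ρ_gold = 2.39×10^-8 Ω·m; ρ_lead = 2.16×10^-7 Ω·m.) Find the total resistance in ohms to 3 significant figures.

0.273 Ω

Seg 1: A = π(d/2)² = π(6.7500e-04 m)² = 1.431e-06 m²
R_1 = (1.61×10^-8)(15)/(1.431e-06) = 0.1687 Ω
Seg 2: A = 9.06 mm² = 9.060e-06 m²
R_2 = (2.39×10^-8)(0.154)/(9.060e-06) = 4.062×10^-4 Ω
Seg 3: A = π(d/2)² = π(1.9700e-03 m)² = 1.219e-05 m²
R_3 = (2.16×10^-7)(5.87)/(1.219e-05) = 0.104 Ω
R_total = R_1 + R_2 + R_3 = 0.273 Ω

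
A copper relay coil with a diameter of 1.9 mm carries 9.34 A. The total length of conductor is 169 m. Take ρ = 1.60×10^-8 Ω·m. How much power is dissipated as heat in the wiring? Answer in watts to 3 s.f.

A = π(d/2)² = π(9.5000e-04 m)² = 2.835e-06 m²
R = ρL/A = (1.60×10^-8)(169)/(2.835e-06) = 0.9537 Ω
P = I²R = (9.34)² × 0.9537 = 83.2 W

83.2 W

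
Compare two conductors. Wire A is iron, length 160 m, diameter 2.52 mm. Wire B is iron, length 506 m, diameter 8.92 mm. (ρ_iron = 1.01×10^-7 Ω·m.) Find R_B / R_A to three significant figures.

0.252

R ∝ ρL/d², so R_B/R_A = (L_B/L_A) × (d_A/d_B)²
= (506/160) × (2.52/8.92)² = 0.252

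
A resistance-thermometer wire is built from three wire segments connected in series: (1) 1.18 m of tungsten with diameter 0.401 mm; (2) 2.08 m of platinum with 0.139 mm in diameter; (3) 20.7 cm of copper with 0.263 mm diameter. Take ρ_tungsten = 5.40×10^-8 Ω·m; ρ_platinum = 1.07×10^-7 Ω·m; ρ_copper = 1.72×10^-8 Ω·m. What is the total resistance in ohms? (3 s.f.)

Seg 1: A = π(d/2)² = π(2.0050e-04 m)² = 1.263e-07 m²
R_1 = (5.40×10^-8)(1.18)/(1.263e-07) = 0.5045 Ω
Seg 2: A = π(d/2)² = π(6.9500e-05 m)² = 1.517e-08 m²
R_2 = (1.07×10^-7)(2.08)/(1.517e-08) = 14.67 Ω
Seg 3: A = π(d/2)² = π(1.3150e-04 m)² = 5.433e-08 m²
R_3 = (1.72×10^-8)(0.207)/(5.433e-08) = 0.06554 Ω
R_total = R_1 + R_2 + R_3 = 15.2 Ω

15.2 Ω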